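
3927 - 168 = 3759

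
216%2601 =216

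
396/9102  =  66/1517 = 0.04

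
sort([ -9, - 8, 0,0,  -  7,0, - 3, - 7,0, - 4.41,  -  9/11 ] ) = [ - 9,-8,-7 , - 7,-4.41, - 3, - 9/11, 0,0,0,0]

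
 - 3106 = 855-3961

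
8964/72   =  124 + 1/2 = 124.50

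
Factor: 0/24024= 0^1=   0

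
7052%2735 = 1582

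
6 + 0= 6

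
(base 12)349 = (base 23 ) l6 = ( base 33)ER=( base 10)489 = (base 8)751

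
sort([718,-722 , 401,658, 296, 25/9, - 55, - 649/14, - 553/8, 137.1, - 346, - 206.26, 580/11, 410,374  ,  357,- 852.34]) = [-852.34 , - 722 , - 346,-206.26, - 553/8, - 55, - 649/14, 25/9, 580/11, 137.1, 296 , 357,374 , 401,410, 658, 718]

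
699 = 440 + 259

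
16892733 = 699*24167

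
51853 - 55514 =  - 3661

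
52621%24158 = 4305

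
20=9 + 11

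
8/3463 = 8/3463 = 0.00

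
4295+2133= 6428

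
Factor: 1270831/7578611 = 71^(  -  1 )*89^1 * 109^1*131^1*173^(- 1 )*617^( - 1 ) 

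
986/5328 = 493/2664 = 0.19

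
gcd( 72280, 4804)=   4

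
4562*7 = 31934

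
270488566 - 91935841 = 178552725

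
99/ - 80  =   - 99/80 = - 1.24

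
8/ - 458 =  - 1 + 225/229=- 0.02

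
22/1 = 22= 22.00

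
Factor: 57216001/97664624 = 2^( - 4) * 23^(- 1 ) * 41^( - 1) * 563^1*6473^( - 1)*101627^1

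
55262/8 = 6907 + 3/4 =6907.75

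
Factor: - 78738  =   - 2^1*3^1*11^1*1193^1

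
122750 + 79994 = 202744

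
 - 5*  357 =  - 1785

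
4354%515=234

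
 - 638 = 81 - 719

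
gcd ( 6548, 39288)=6548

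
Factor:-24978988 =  - 2^2*6244747^1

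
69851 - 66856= 2995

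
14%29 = 14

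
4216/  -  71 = - 60+44/71 =- 59.38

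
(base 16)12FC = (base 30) 5c0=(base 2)1001011111100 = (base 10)4860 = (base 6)34300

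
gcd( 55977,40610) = 1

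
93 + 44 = 137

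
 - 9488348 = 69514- 9557862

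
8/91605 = 8/91605 =0.00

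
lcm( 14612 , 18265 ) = 73060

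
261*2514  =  656154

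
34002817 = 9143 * 3719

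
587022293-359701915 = 227320378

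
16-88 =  -72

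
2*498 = 996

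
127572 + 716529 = 844101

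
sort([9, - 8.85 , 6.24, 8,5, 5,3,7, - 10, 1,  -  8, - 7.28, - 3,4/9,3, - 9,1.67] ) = [  -  10, - 9, - 8.85, - 8, - 7.28, - 3,4/9,  1,1.67,3, 3,5,5,6.24,7 , 8,9]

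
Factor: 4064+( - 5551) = -1487^1 = - 1487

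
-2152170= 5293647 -7445817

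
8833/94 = 93 + 91/94  =  93.97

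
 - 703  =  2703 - 3406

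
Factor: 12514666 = 2^1*467^1*13399^1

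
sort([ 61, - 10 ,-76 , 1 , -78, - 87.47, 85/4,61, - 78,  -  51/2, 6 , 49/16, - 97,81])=[ - 97,-87.47, - 78, - 78  , - 76, - 51/2, - 10 , 1,49/16 , 6,85/4,61,  61, 81]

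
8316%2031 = 192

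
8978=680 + 8298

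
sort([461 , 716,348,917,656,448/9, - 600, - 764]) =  [-764, - 600,448/9,348,  461 , 656, 716,917]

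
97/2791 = 97/2791 = 0.03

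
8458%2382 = 1312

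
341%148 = 45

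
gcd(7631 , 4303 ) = 13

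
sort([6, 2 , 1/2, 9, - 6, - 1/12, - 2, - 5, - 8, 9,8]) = [ - 8, - 6, - 5, - 2,- 1/12,1/2, 2, 6,  8, 9,  9 ] 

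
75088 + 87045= 162133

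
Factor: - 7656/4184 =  - 3^1*11^1*29^1*523^( - 1 ) = - 957/523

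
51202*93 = 4761786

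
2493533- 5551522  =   - 3057989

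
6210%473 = 61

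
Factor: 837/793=3^3*13^( - 1)*31^1*61^( - 1)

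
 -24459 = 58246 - 82705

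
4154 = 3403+751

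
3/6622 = 3/6622 = 0.00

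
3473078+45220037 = 48693115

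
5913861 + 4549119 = 10462980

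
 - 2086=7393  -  9479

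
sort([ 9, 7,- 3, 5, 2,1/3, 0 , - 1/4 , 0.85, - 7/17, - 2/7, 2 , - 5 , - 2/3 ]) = [-5, - 3, - 2/3, - 7/17, -2/7, - 1/4,0,1/3,0.85,2,2,5,7,  9 ] 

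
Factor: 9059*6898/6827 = 2^1 * 3449^1*6827^(-1 )*9059^1=62488982/6827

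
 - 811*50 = -40550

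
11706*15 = 175590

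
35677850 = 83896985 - 48219135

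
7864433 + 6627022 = 14491455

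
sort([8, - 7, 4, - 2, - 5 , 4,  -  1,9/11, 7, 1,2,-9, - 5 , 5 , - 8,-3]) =[ - 9, - 8, - 7, - 5, - 5,-3, - 2, - 1, 9/11, 1 , 2,  4, 4, 5, 7, 8 ] 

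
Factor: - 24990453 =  - 3^2 * 19^1*59^1*2477^1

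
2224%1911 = 313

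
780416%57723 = 30017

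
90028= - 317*(-284 ) 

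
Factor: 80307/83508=26769/27836= 2^( - 2 )*3^1*6959^( - 1)*8923^1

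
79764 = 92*867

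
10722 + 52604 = 63326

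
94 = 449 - 355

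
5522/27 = 204 + 14/27 = 204.52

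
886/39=22+ 28/39  =  22.72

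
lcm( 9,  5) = 45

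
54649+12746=67395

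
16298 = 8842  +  7456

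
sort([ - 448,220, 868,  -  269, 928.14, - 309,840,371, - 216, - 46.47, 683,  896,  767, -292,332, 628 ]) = [ - 448,  -  309, - 292, - 269, - 216,  -  46.47, 220, 332,  371,628, 683,767, 840,868,  896,  928.14]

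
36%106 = 36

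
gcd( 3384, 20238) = 6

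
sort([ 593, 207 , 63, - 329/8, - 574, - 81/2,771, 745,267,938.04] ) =[ - 574, - 329/8, - 81/2, 63,207, 267, 593,745,771,938.04]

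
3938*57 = 224466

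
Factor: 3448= 2^3 *431^1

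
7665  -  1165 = 6500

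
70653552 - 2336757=68316795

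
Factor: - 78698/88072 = -2^( - 2)*19^2*101^( - 1) = - 361/404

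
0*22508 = 0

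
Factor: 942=2^1*3^1*157^1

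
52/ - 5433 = -1 + 5381/5433 = - 0.01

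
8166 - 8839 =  - 673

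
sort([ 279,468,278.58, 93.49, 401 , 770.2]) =[ 93.49, 278.58, 279 , 401,468 , 770.2 ] 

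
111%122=111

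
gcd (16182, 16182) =16182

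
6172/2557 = 2  +  1058/2557=2.41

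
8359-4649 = 3710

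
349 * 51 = 17799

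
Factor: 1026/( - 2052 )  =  - 2^( - 1) = -1/2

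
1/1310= 1/1310 = 0.00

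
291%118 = 55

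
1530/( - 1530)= - 1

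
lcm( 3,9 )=9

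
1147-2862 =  - 1715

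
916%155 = 141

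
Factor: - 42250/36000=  - 2^( - 4)*3^( -2 ) * 13^2 = - 169/144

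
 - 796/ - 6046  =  398/3023 = 0.13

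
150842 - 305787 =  - 154945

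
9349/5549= 9349/5549 = 1.68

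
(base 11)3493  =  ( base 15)1554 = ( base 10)4579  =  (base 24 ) 7MJ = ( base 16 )11E3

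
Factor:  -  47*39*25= -3^1*5^2*13^1*47^1 = -45825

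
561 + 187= 748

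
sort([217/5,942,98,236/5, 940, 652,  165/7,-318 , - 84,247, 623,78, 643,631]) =[ - 318, - 84 , 165/7,217/5, 236/5,78,98,247, 623,631, 643,652,  940, 942 ]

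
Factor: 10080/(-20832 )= - 3^1* 5^1* 31^( - 1)=-  15/31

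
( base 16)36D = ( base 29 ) 117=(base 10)877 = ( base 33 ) qj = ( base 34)pr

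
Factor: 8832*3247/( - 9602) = -2^6*3^1*17^1*23^1*191^1*4801^( - 1) = -  14338752/4801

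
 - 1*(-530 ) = 530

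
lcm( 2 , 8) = 8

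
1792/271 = 1792/271 = 6.61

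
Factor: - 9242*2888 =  - 26690896 = - 2^4*19^2*4621^1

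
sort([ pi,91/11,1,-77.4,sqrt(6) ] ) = [ - 77.4,1, sqrt( 6),pi,91/11] 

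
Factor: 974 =2^1* 487^1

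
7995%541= 421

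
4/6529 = 4/6529 = 0.00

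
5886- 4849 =1037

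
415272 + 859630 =1274902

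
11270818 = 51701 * 218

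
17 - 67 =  - 50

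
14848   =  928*16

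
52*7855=408460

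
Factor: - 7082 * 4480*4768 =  - 2^13*5^1*7^1 *149^1*3541^1 = - 151276052480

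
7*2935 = 20545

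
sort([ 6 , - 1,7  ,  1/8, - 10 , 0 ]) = [  -  10,-1,0, 1/8, 6, 7 ] 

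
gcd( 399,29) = 1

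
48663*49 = 2384487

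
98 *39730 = 3893540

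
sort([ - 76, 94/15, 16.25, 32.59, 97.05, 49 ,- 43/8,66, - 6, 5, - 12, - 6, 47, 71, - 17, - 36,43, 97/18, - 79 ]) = [ - 79,  -  76, - 36, - 17  ,-12, - 6, - 6,  -  43/8, 5, 97/18, 94/15,16.25,32.59, 43  ,  47  ,  49 , 66,  71, 97.05] 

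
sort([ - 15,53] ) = [-15,  53]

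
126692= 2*63346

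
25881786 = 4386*5901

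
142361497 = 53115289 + 89246208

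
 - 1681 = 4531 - 6212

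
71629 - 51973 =19656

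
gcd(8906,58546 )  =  146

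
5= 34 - 29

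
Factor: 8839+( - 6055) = 2784 =2^5*3^1*29^1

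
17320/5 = 3464 = 3464.00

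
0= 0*43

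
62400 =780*80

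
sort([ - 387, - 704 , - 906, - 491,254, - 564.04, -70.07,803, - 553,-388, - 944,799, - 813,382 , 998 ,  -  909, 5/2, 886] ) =[ - 944, - 909, - 906, - 813, - 704, - 564.04, - 553, - 491, - 388, - 387, - 70.07 , 5/2,254,  382, 799,  803,886,998 ]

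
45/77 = 45/77 = 0.58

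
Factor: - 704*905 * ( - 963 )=613546560= 2^6*3^2*5^1*11^1 *107^1*181^1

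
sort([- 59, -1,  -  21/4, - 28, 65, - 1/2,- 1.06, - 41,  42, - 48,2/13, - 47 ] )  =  [ - 59, - 48, -47, - 41, - 28, - 21/4, - 1.06, - 1, - 1/2,2/13, 42,  65 ]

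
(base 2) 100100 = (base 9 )40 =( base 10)36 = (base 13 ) 2A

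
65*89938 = 5845970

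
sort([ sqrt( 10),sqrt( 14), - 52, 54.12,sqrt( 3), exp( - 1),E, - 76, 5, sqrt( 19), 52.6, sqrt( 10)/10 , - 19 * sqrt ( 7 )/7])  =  [-76,-52, - 19*sqrt( 7 )/7,sqrt ( 10)/10,  exp( - 1), sqrt( 3), E,  sqrt(10), sqrt( 14 ), sqrt (19), 5, 52.6,54.12]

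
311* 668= 207748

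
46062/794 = 58  +  5/397 = 58.01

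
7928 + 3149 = 11077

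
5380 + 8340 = 13720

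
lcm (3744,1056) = 41184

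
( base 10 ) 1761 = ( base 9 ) 2366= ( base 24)319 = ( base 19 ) 4GD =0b11011100001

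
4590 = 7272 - 2682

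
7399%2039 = 1282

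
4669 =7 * 667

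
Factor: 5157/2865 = 9/5=3^2*5^(-1 ) 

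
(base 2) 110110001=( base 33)d4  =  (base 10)433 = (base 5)3213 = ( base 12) 301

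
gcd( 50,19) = 1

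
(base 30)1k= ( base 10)50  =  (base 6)122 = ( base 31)1J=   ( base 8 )62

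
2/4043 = 2/4043 = 0.00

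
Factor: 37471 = 7^1*53^1*101^1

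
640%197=49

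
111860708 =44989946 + 66870762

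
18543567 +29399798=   47943365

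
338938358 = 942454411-603516053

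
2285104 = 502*4552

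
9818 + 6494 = 16312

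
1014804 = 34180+980624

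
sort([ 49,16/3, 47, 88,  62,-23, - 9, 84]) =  [ - 23,-9, 16/3,  47,  49, 62, 84, 88 ] 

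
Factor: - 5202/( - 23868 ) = 2^( - 1) *3^( - 1)*13^ (  -  1)*17^1 = 17/78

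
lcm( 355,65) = 4615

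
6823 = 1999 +4824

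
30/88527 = 10/29509 = 0.00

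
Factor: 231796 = 2^2*167^1 * 347^1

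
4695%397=328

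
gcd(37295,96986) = 1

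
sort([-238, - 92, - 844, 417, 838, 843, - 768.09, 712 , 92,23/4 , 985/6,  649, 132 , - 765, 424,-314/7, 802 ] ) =[- 844, - 768.09, - 765, - 238, - 92, - 314/7,23/4,92,132,985/6,417, 424, 649, 712, 802, 838,843]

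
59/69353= 59/69353 = 0.00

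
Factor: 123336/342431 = 2^3*3^3 * 17^( - 1 ) * 571^1*20143^(  -  1 )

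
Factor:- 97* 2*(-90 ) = 2^2*3^2*5^1*97^1 = 17460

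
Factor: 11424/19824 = 34/59 = 2^1*17^1*59^( - 1 )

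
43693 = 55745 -12052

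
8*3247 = 25976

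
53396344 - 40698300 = 12698044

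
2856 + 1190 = 4046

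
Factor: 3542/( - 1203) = -2^1 * 3^(-1)*7^1*  11^1*23^1 *401^( - 1) 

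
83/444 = 83/444  =  0.19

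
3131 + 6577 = 9708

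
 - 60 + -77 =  - 137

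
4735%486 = 361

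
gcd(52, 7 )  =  1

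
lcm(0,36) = 0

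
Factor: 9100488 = 2^3*3^1*379187^1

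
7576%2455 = 211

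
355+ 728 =1083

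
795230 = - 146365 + 941595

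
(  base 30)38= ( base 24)42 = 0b1100010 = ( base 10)98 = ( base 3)10122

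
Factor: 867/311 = 3^1*17^2*311^(  -  1 )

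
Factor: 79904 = 2^5 * 11^1*227^1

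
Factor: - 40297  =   - 59^1*683^1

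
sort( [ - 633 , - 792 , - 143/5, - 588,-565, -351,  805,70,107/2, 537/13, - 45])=[ - 792, - 633,-588, - 565 , - 351, - 45, - 143/5,537/13,107/2 , 70,805 ] 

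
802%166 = 138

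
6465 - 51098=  -44633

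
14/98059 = 14/98059 = 0.00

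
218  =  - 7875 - -8093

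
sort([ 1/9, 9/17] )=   [1/9,9/17 ]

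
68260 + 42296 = 110556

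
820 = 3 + 817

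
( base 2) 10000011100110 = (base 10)8422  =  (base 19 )1465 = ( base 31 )8nl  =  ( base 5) 232142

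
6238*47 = 293186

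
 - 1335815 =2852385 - 4188200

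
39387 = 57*691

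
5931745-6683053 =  - 751308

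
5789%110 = 69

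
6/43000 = 3/21500 = 0.00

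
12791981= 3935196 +8856785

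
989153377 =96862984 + 892290393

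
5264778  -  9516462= -4251684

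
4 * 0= 0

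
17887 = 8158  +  9729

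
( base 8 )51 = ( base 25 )1g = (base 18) 25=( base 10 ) 41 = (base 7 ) 56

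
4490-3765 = 725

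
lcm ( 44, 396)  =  396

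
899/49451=899/49451 =0.02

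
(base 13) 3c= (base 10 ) 51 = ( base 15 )36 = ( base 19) 2d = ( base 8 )63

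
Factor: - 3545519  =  -23^1*154153^1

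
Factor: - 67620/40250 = -2^1* 3^1*5^( -2)*7^1 = - 42/25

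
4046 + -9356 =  - 5310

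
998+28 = 1026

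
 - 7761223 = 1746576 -9507799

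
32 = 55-23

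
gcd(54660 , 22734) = 6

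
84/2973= 28/991 = 0.03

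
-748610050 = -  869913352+121303302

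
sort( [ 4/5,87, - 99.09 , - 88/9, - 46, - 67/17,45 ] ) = [ - 99.09, - 46 ,-88/9,-67/17,4/5,  45  ,  87 ] 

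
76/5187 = 4/273 =0.01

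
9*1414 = 12726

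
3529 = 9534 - 6005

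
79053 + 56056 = 135109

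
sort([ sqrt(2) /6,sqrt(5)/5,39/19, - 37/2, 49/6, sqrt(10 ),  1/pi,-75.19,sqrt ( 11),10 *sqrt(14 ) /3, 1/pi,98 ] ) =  [ - 75.19, - 37/2,sqrt( 2)/6, 1/pi,1/pi, sqrt( 5)/5,  39/19,sqrt (10),sqrt( 11 ), 49/6, 10*sqrt( 14)/3, 98 ] 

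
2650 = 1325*2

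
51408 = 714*72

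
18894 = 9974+8920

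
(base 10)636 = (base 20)1bg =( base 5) 10021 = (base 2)1001111100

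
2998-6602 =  - 3604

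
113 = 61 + 52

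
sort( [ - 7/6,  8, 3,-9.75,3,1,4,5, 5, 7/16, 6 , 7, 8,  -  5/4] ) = [ - 9.75 , - 5/4, - 7/6,7/16,  1 , 3,3, 4, 5, 5,6 , 7,8, 8] 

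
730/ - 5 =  - 146/1 = - 146.00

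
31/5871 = 31/5871 =0.01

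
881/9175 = 881/9175 = 0.10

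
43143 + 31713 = 74856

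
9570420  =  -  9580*( - 999)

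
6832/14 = 488=488.00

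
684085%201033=80986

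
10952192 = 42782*256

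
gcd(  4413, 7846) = 1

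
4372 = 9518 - 5146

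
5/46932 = 5/46932 = 0.00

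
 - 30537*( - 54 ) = 1648998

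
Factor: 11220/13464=2^ (- 1)*3^( - 1)*5^1 =5/6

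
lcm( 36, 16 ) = 144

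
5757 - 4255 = 1502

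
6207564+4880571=11088135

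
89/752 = 89/752 = 0.12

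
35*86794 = 3037790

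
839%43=22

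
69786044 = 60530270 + 9255774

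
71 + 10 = 81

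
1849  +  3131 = 4980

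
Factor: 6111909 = 3^3*226367^1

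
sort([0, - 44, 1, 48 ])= [ - 44, 0,1,48]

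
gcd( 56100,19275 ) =75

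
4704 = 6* 784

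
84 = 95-11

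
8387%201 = 146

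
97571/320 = 97571/320 = 304.91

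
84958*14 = 1189412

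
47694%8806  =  3664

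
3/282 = 1/94 = 0.01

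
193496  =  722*268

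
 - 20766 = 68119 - 88885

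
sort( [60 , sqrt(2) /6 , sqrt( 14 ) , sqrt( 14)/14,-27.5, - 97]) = [ - 97,-27.5, sqrt(2)/6,  sqrt (14) /14,sqrt ( 14 ),60]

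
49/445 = 49/445 = 0.11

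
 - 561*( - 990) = 555390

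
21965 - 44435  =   - 22470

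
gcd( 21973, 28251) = 3139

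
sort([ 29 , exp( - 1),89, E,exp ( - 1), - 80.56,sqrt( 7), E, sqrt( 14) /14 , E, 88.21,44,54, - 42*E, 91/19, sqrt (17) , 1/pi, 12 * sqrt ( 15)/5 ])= [ - 42*E, - 80.56, sqrt(14 ) /14 , 1/pi, exp( - 1 ),exp( - 1 ), sqrt(7 ), E, E, E, sqrt( 17), 91/19, 12*sqrt ( 15)/5,29 , 44,54,88.21,89]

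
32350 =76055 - 43705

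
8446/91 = 8446/91 = 92.81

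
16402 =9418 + 6984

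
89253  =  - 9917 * ( - 9)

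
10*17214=172140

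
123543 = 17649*7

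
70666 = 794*89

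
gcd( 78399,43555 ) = 8711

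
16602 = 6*2767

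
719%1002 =719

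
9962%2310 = 722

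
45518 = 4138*11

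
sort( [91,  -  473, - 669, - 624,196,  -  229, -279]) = [  -  669, - 624 ,  -  473, - 279, - 229,91,196 ] 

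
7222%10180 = 7222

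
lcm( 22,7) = 154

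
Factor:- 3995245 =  - 5^1*41^1 * 19489^1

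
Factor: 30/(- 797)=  - 2^1*  3^1*5^1*797^ ( - 1)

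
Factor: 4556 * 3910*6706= 119460415760 = 2^4 * 5^1*7^1*17^2*23^1*67^1*479^1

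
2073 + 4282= 6355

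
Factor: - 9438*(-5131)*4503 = 2^1*3^2*7^1*11^2*13^1*19^1*79^1* 733^1 = 218063980134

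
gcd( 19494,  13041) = 27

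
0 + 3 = 3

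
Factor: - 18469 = -11^1*23^1*73^1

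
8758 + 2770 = 11528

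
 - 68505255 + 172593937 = 104088682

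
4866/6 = 811=811.00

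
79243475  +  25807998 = 105051473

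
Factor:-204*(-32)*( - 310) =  - 2^8*3^1*5^1*17^1*31^1 = - 2023680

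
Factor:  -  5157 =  - 3^3 * 191^1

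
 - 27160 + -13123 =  - 40283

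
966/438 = 161/73 = 2.21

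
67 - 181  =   - 114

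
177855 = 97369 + 80486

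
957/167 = 5 + 122/167 = 5.73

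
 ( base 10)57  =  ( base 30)1R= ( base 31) 1Q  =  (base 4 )321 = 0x39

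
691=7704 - 7013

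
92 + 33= 125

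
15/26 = 15/26 = 0.58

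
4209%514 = 97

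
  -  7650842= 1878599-9529441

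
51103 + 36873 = 87976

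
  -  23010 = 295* (-78) 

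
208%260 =208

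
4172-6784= - 2612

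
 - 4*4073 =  - 16292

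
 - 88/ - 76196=22/19049 = 0.00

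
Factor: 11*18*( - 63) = -12474 = - 2^1*3^4*7^1*11^1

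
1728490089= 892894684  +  835595405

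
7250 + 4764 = 12014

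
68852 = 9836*7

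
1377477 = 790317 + 587160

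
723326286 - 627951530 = 95374756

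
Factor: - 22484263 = - 439^1*51217^1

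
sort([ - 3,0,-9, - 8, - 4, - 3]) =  [ - 9, - 8, - 4,-3, - 3,0]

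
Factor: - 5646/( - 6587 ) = 6/7  =  2^1*3^1 * 7^( - 1)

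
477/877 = 477/877 =0.54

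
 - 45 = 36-81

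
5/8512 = 5/8512 = 0.00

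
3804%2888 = 916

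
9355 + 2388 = 11743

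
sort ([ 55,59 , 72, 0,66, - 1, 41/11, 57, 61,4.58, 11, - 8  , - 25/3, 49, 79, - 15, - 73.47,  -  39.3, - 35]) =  [ - 73.47, - 39.3, - 35, - 15, - 25/3, - 8,- 1,  0, 41/11,  4.58,11,49 , 55,57,59, 61, 66,72, 79 ] 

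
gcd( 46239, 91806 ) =3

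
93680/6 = 15613 + 1/3=15613.33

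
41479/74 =560+39/74 = 560.53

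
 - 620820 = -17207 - 603613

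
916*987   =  904092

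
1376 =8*172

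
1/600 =1/600 =0.00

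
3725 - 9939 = - 6214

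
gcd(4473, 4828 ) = 71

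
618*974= 601932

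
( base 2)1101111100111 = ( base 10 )7143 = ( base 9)10716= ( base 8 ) 15747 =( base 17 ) 17C3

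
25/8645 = 5/1729 = 0.00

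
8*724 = 5792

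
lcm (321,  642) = 642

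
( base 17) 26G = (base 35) JV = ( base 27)pl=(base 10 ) 696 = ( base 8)1270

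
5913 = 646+5267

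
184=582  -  398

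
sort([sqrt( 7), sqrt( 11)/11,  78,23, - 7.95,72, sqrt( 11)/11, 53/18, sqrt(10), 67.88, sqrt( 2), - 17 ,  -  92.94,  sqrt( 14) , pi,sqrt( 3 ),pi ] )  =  [ - 92.94 , -17,-7.95 , sqrt( 11 )/11,  sqrt(11)/11, sqrt (2 ), sqrt( 3),sqrt( 7), 53/18 , pi, pi,sqrt( 10),sqrt (14),23,67.88,  72 , 78] 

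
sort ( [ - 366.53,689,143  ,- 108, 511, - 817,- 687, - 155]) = [ - 817,  -  687,-366.53, -155,  -  108,143, 511, 689 ]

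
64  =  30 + 34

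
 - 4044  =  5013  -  9057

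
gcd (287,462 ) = 7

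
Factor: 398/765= 2^1 * 3^( -2)*5^( - 1)*17^( -1)* 199^1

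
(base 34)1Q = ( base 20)30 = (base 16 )3C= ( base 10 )60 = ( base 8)74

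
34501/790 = 34501/790=43.67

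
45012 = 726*62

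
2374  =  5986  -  3612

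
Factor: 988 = 2^2*13^1*19^1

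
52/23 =52/23 = 2.26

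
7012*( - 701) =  - 4915412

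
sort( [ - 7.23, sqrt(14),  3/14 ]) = [ -7.23, 3/14,sqrt(14 )]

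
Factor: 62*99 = 2^1*3^2*11^1*31^1 = 6138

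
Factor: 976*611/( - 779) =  - 596336/779 = - 2^4*13^1*19^( - 1 )*41^ ( - 1 )*47^1 *61^1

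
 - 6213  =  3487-9700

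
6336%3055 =226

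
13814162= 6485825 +7328337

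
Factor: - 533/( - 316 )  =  2^( - 2 )*13^1*41^1*79^(-1 )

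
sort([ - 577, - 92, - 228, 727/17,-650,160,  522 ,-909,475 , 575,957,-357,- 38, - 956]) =[ - 956, - 909,- 650,-577, - 357, - 228, - 92, - 38, 727/17,160,475, 522,575,957] 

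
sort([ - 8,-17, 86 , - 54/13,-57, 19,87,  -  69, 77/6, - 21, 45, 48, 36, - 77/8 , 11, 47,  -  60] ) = [ - 69, - 60, - 57, - 21, -17  ,-77/8, - 8, - 54/13 , 11, 77/6, 19, 36, 45,47, 48, 86, 87 ]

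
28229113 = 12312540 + 15916573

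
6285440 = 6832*920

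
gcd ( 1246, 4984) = 1246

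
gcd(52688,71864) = 8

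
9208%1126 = 200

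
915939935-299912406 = 616027529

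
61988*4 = 247952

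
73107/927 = 8123/103 = 78.86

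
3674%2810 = 864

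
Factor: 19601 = 17^1* 1153^1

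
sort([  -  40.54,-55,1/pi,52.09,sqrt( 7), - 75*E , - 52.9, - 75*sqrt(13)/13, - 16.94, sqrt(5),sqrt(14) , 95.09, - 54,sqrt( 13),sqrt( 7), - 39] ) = [ - 75*E, - 55, - 54, - 52.9, - 40.54, - 39, - 75*sqrt( 13 )/13 ,-16.94,  1/pi, sqrt (5),sqrt(7),sqrt( 7 ),sqrt(13),sqrt( 14),52.09,  95.09 ]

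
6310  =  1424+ 4886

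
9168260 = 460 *19931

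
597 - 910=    - 313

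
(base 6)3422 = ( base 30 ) qq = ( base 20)206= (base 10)806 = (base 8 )1446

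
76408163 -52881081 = 23527082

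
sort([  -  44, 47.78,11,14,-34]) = [  -  44,-34,11,14,47.78]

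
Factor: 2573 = 31^1*83^1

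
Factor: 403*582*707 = 165824022= 2^1*3^1*7^1*13^1*31^1*97^1 * 101^1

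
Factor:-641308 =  - 2^2 *17^1 *9431^1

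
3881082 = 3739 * 1038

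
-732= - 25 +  - 707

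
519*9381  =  4868739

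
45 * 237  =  10665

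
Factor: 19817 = 7^1 * 19^1*149^1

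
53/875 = 53/875 = 0.06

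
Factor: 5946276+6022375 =11968651 = 19^1 * 629929^1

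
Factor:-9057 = - 3^1  *  3019^1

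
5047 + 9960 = 15007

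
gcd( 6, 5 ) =1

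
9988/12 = 832 + 1/3 = 832.33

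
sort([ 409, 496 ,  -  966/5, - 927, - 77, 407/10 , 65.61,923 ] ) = [-927,-966/5, - 77, 407/10, 65.61,409, 496,923 ]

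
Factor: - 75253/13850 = - 2^( - 1 )*5^( - 2)*277^( - 1)*75253^1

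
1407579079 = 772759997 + 634819082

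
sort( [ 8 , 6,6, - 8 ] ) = [  -  8, 6,6,8]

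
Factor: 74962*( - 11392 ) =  - 853967104 = - 2^8 * 37^1*89^1  *1013^1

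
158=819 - 661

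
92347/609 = 92347/609 =151.64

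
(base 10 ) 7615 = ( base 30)8dp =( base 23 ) e92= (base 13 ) 360a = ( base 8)16677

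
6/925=6/925 = 0.01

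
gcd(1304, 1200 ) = 8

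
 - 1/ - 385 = 1/385 = 0.00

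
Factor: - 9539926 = -2^1 * 11^1*433633^1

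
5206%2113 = 980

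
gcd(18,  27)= 9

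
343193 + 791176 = 1134369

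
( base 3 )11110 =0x78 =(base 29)44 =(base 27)4C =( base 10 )120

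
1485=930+555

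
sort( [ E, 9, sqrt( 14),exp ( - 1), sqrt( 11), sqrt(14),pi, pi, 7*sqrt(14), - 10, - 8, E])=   [ - 10,-8, exp( - 1), E, E,  pi, pi, sqrt(11),sqrt( 14 ), sqrt(14),9,7*sqrt( 14 )] 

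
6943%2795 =1353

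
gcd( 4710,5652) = 942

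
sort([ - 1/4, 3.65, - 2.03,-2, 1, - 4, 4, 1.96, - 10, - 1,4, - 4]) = [ - 10,-4, -4, - 2.03,-2, - 1,  -  1/4,1,  1.96, 3.65, 4, 4]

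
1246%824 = 422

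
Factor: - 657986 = -2^1*7^1*43^1* 1093^1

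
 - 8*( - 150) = 1200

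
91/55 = 1 + 36/55 =1.65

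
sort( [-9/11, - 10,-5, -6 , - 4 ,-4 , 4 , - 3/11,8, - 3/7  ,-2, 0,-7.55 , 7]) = [-10, - 7.55, - 6, - 5, - 4, - 4 , - 2 , - 9/11, - 3/7,  -  3/11,0 , 4 , 7,8 ]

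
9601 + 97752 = 107353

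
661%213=22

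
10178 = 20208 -10030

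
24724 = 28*883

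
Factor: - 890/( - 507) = 2^1*3^( - 1)*5^1*13^(- 2) *89^1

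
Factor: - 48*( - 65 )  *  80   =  2^8*3^1*5^2*13^1  =  249600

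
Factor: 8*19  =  2^3*19^1 = 152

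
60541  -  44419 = 16122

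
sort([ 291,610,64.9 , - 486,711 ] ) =[ - 486,64.9, 291,610,711] 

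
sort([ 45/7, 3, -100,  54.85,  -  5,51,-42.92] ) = [- 100, - 42.92,  -  5, 3,45/7 , 51,54.85]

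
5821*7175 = 41765675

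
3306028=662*4994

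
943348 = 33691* 28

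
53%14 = 11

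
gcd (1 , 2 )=1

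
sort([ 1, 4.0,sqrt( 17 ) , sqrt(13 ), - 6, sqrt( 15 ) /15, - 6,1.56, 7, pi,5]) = [ -6, - 6, sqrt( 15) /15,1, 1.56,pi, sqrt( 13 ),4.0, sqrt(17 ), 5,7 ]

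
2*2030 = 4060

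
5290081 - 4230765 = 1059316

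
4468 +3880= 8348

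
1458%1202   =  256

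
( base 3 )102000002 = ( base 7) 32246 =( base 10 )8021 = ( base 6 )101045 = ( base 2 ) 1111101010101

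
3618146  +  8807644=12425790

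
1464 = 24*61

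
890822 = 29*30718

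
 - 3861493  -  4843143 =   -  8704636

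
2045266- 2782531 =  - 737265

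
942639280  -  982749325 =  - 40110045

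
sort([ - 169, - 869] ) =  [ - 869, - 169 ]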